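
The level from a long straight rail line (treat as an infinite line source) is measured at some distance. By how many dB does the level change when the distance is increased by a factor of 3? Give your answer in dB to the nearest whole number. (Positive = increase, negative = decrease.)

Line-source spreading: ΔL = −10·log₁₀(r₂/r₁).
ΔL = −10·log₁₀(3) = -4.77 dB.

-5 dB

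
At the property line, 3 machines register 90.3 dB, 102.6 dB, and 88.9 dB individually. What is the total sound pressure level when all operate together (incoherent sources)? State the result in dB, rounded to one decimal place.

Incoherent sources combine by intensity addition: L_total = 10·log₁₀(Σ 10^(L_i/10)).
Σ 10^(L/10) = 10^(90.3/10) + 10^(102.6/10) + 10^(88.9/10) = 2.004e+10.
L_total = 10·log₁₀(2.004e+10) = 103.02 dB.

103.0 dB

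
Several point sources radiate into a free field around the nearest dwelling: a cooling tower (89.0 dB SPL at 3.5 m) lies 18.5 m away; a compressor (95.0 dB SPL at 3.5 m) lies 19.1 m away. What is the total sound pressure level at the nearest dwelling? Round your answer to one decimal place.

81.3 dB SPL

First find each source's level at the receiver (point-source: −20·log₁₀(r/r_ref)), then combine on an intensity basis.
cooling tower: 89.0 − 20·log₁₀(18.5/3.5) = 89.0 − 14.46 = 74.54 dB SPL.
compressor: 95.0 − 20·log₁₀(19.1/3.5) = 95.0 − 14.74 = 80.26 dB SPL.
Σ 10^(L/10) = 1.346e+08 → L_total = 10·log₁₀(1.346e+08) = 81.29 dB SPL.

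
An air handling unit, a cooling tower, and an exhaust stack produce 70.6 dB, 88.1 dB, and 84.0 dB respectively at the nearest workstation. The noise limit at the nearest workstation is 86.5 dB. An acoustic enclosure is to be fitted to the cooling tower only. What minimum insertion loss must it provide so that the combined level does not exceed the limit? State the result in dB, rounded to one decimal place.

The untreated sources together contribute 10^(70.6/10) + 10^(84.0/10) = 2.627e+08, i.e. 84.19 dB.
The limit corresponds to 10^(86.5/10) = 4.467e+08; subtracting the fixed part leaves 1.840e+08 for the cooling tower, i.e. 82.65 dB.
So the cooling tower must be reduced from 88.1 to 82.65 dB: IL = 5.45 dB.

5.5 dB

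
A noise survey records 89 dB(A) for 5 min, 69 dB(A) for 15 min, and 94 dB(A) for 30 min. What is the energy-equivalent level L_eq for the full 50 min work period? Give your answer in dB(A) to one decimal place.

L_eq = 10·log₁₀[(1/T)·Σ tᵢ·10^(Lᵢ/10)] with T = 50 min.
Σ tᵢ·10^(Lᵢ/10) = 5·10^(89/10) + 15·10^(69/10) + 30·10^(94/10) = 7.945e+10.
L_eq = 10·log₁₀(7.945e+10/50) = 92.01 dB(A).

92.0 dB(A)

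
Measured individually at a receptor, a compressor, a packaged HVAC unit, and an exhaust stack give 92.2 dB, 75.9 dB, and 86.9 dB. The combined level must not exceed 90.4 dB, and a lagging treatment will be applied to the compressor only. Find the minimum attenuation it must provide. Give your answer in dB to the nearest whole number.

5 dB

Everything except the compressor sums to 10^(75.9/10) + 10^(86.9/10) = 5.287e+08 in linear terms, 87.23 dB.
To meet 90.4 dB overall, the treated compressor may contribute at most 10^(90.4/10) − 5.287e+08 = 5.678e+08, i.e. 87.54 dB.
So the compressor must be reduced from 92.2 to 87.54 dB: IL = 4.66 dB.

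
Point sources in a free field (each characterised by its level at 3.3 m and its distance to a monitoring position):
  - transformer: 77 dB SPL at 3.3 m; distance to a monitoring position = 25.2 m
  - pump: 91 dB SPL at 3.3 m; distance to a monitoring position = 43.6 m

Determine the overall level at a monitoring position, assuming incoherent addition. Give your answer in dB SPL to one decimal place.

69.1 dB SPL

Propagate each source to the receiver with L = L_ref − 20·log₁₀(r/r_ref), then add intensities.
transformer: 77 − 20·log₁₀(25.2/3.3) = 77 − 17.66 = 59.34 dB SPL.
pump: 91 − 20·log₁₀(43.6/3.3) = 91 − 22.42 = 68.58 dB SPL.
Σ 10^(L/10) = 8.071e+06 → L_total = 10·log₁₀(8.071e+06) = 69.07 dB SPL.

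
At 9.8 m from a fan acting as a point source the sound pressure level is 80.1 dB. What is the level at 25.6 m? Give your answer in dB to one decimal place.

Point-source attenuation: ΔL = 20·log₁₀(r₂/r₁) = 20·log₁₀(25.6/9.8) = 8.340 dB.
L₂ = 80.1 − 20·log₁₀(25.6/9.8) = 80.1 − 8.340 = 71.76 dB.

71.8 dB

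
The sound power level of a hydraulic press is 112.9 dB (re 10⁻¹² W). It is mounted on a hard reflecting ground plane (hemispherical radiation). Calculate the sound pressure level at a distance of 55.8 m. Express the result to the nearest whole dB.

The power spreads over a hemisphere of area 2π·r², so L_p = L_w − 10·log₁₀(2π·r²).
2π·r² = 1.956e+04 m², 10·log₁₀ of that is 42.914 dB.
L_p = 112.9 − 42.914 = 69.99 dB.

70 dB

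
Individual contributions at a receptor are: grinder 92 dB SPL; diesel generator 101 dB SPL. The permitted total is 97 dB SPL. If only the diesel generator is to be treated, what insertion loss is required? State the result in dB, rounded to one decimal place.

5.7 dB

The untreated sources together contribute 10^(92/10) = 1.585e+09, i.e. 92.00 dB SPL.
To meet 97 dB SPL overall, the treated diesel generator may contribute at most 10^(97/10) − 1.585e+09 = 3.427e+09, i.e. 95.35 dB SPL.
Required insertion loss = 101 − 95.35 = 5.65 dB.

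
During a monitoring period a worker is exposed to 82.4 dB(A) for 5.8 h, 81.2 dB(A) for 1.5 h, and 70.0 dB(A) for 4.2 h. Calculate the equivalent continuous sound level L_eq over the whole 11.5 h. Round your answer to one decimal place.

Weight each interval's intensity by its duration and average over T = 11.5 h:
Σ tᵢ·10^(Lᵢ/10) = 5.8·10^(82.4/10) + 1.5·10^(81.2/10) + 4.2·10^(70.0/10) = 1.248e+09.
L_eq = 10·log₁₀(1.248e+09/11.5) = 80.35 dB(A).

80.4 dB(A)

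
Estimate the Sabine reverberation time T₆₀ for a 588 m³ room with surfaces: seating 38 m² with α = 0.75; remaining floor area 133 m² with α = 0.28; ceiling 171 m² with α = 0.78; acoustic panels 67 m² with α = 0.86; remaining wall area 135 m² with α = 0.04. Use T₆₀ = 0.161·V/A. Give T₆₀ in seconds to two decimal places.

0.36 s

Summing Sᵢαᵢ: 38·0.75 + 133·0.28 + 171·0.78 + 67·0.86 + 135·0.04 = 262.14 m².
T₆₀ = 0.161·V/A = 0.161·588/262.14 = 0.361 s.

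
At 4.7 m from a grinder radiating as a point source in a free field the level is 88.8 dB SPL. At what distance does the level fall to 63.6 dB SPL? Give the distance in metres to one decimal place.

Point-source spreading drops the level by 20·log₁₀(r₂/r₁); inverting, r₂/r₁ = 10^(ΔL/20).
r₂ = 4.7·10^((88.8−63.6)/20) = 4.7·10^(25.2/20) = 85.53 m.

85.5 m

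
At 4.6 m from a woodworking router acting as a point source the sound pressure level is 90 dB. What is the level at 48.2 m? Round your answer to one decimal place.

For a point source, L₂ = L₁ − 20·log₁₀(r₂/r₁).
L₂ = 90 − 20·log₁₀(48.2/4.6) = 90 − 20.406 = 69.59 dB.

69.6 dB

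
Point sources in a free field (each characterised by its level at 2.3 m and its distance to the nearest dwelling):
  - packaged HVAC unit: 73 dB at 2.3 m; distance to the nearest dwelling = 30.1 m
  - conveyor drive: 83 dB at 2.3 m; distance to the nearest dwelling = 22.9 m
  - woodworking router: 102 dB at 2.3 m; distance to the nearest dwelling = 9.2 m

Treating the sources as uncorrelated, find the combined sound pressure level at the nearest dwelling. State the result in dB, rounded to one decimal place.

Apply inverse-square spreading to bring every level to the receiver, then sum 10^(L/10).
packaged HVAC unit: 73 − 20·log₁₀(30.1/2.3) = 73 − 22.34 = 50.66 dB.
conveyor drive: 83 − 20·log₁₀(22.9/2.3) = 83 − 19.96 = 63.04 dB.
woodworking router: 102 − 20·log₁₀(9.2/2.3) = 102 − 12.04 = 89.96 dB.
Σ 10^(L/10) = 9.927e+08 → L_total = 10·log₁₀(9.927e+08) = 89.97 dB.

90.0 dB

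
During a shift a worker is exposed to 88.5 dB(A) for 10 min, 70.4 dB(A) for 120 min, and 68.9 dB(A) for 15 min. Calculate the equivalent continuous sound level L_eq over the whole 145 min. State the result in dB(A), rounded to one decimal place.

The energy average is taken in the linear domain: L_eq = 10·log₁₀[(Σ tᵢ·10^(Lᵢ/10))/T], T = 145 min.
Σ tᵢ·10^(Lᵢ/10) = 10·10^(88.5/10) + 120·10^(70.4/10) + 15·10^(68.9/10) = 8.512e+09.
L_eq = 10·log₁₀(8.512e+09/145) = 77.69 dB(A).

77.7 dB(A)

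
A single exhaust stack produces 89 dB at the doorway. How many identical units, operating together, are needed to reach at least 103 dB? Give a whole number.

N identical sources give L₁ + 10·log₁₀ N, so require 10·log₁₀ N ≥ 103 − 89 = 14.0 dB.
N ≥ 10^(14.0/10) = 25.119, so N = 26.

26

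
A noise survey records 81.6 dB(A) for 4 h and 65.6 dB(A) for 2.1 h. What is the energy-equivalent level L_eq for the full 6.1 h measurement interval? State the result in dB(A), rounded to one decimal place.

79.8 dB(A)

The energy average is taken in the linear domain: L_eq = 10·log₁₀[(Σ tᵢ·10^(Lᵢ/10))/T], T = 6.1 h.
Σ tᵢ·10^(Lᵢ/10) = 4·10^(81.6/10) + 2.1·10^(65.6/10) = 5.858e+08.
L_eq = 10·log₁₀(5.858e+08/6.1) = 79.82 dB(A).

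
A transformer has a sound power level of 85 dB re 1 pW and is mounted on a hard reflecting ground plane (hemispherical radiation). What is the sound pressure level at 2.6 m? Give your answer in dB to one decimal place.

68.7 dB

Free-field hemispherical radiation: L_p = L_w − 10·log₁₀(2π·r²), r = 2.6 m.
2π·r² = 42.47 m², 10·log₁₀ of that is 16.281 dB.
L_p = 85 − 16.281 = 68.72 dB.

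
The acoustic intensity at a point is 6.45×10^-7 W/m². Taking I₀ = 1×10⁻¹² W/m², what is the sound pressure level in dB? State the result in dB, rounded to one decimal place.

58.1 dB

L = 10·log₁₀(I/I₀) = 10·log₁₀(6.45×10^-7/10⁻¹²) = 10·log₁₀(6.45×10^5).
L = 10·(0.8096 + 5) = 58.10 dB.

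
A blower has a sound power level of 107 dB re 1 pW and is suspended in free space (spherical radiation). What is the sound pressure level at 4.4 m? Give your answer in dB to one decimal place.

Free-field spherical radiation: L_p = L_w − 10·log₁₀(4π·r²), r = 4.4 m.
4π·r² = 243.3 m², 10·log₁₀ of that is 23.861 dB.
L_p = 107 − 23.861 = 83.14 dB.

83.1 dB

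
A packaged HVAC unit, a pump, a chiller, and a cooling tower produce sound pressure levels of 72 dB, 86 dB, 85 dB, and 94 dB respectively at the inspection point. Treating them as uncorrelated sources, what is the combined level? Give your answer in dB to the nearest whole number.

95 dB

Incoherent sources combine by intensity addition: L_total = 10·log₁₀(Σ 10^(L_i/10)).
Σ 10^(L/10) = 10^(72/10) + 10^(86/10) + 10^(85/10) + 10^(94/10) = 3.242e+09.
L_total = 10·log₁₀(3.242e+09) = 95.11 dB.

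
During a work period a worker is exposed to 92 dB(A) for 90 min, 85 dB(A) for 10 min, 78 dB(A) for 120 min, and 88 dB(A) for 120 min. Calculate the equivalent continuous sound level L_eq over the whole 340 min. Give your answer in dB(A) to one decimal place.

88.3 dB(A)

Weight each interval's intensity by its duration and average over T = 340 min:
Σ tᵢ·10^(Lᵢ/10) = 90·10^(92/10) + 10·10^(85/10) + 120·10^(78/10) + 120·10^(88/10) = 2.291e+11.
L_eq = 10·log₁₀(2.291e+11/340) = 88.29 dB(A).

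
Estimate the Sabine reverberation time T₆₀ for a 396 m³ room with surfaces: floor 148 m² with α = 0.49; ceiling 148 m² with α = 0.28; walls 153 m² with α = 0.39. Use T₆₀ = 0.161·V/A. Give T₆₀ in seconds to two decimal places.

0.37 s

Summing Sᵢαᵢ: 148·0.49 + 148·0.28 + 153·0.39 = 173.63 m².
T₆₀ = 0.161·V/A = 0.161·396/173.63 = 0.367 s.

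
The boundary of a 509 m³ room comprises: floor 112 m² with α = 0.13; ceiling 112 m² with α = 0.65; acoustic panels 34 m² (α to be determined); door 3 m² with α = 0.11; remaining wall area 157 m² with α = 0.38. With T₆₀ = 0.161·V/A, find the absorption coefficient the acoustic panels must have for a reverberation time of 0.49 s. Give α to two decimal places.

A = 0.161·V/T₆₀ = 0.161·509/0.49 = 167.24 m² sabins.
Absorption from the other surfaces = 112·0.13 + 112·0.65 + 3·0.11 + 157·0.38 = 147.35 m², so the acoustic panels must supply 19.89 m² over 34 m².
α = 19.89/34 = 0.585.

0.59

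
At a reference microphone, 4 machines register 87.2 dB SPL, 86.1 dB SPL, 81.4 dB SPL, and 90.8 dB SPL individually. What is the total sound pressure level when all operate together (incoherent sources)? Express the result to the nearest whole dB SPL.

94 dB SPL

Incoherent sources combine by intensity addition: L_total = 10·log₁₀(Σ 10^(L_i/10)).
Σ 10^(L/10) = 10^(87.2/10) + 10^(86.1/10) + 10^(81.4/10) + 10^(90.8/10) = 2.272e+09.
L_total = 10·log₁₀(2.272e+09) = 93.57 dB SPL.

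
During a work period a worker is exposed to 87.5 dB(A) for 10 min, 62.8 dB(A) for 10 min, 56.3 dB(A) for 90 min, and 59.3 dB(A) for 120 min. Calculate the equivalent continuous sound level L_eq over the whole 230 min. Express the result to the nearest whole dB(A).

L_eq = 10·log₁₀[(1/T)·Σ tᵢ·10^(Lᵢ/10)] with T = 230 min.
Σ tᵢ·10^(Lᵢ/10) = 10·10^(87.5/10) + 10·10^(62.8/10) + 90·10^(56.3/10) + 120·10^(59.3/10) = 5.783e+09.
L_eq = 10·log₁₀(5.783e+09/230) = 74.00 dB(A).

74 dB(A)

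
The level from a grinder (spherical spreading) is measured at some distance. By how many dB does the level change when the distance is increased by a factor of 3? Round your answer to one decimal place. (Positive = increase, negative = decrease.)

-9.5 dB

With spherical spreading the level changes by −20·log₁₀(r₂/r₁).
ΔL = −20·log₁₀(3) = -9.54 dB.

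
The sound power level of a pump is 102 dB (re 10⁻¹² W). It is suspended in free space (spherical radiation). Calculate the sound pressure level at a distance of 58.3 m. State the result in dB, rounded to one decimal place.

L_p = L_w − 10·log₁₀(4π·r²) with r = 58.3 m.
4π·r² = 4.271e+04 m², 10·log₁₀ of that is 46.305 dB.
L_p = 102 − 46.305 = 55.69 dB.

55.7 dB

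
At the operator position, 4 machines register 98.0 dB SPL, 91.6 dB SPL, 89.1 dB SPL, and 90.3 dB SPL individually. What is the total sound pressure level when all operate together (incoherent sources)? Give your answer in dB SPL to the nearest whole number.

For uncorrelated sources the intensities add, so convert each level to linear form, sum, and take 10·log₁₀ of the total.
Σ 10^(L/10) = 10^(98.0/10) + 10^(91.6/10) + 10^(89.1/10) + 10^(90.3/10) = 9.639e+09.
L_total = 10·log₁₀(9.639e+09) = 99.84 dB SPL.

100 dB SPL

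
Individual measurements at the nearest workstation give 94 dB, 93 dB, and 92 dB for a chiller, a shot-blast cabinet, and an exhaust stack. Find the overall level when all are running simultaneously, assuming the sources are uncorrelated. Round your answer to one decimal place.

Incoherent sources combine by intensity addition: L_total = 10·log₁₀(Σ 10^(L_i/10)).
Σ 10^(L/10) = 10^(94/10) + 10^(93/10) + 10^(92/10) = 6.092e+09.
L_total = 10·log₁₀(6.092e+09) = 97.85 dB.

97.8 dB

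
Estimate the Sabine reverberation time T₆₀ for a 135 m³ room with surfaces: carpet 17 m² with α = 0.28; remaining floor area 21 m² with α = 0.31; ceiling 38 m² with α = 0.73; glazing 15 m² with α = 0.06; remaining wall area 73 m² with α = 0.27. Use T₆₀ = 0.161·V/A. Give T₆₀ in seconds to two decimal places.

0.36 s

Summing Sᵢαᵢ: 17·0.28 + 21·0.31 + 38·0.73 + 15·0.06 + 73·0.27 = 59.62 m².
T₆₀ = 0.161·V/A = 0.161·135/59.62 = 0.365 s.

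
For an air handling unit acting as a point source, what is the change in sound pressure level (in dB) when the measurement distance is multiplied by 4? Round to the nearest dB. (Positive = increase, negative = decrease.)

-12 dB

A point source loses 6 dB per doubling of distance; generally ΔL = −20·log₁₀(r₂/r₁).
ΔL = −20·log₁₀(4) = -12.04 dB.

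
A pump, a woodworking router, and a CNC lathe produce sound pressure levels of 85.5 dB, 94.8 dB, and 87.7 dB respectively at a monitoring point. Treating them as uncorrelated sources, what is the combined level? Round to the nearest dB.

Incoherent sources combine by intensity addition: L_total = 10·log₁₀(Σ 10^(L_i/10)).
Σ 10^(L/10) = 10^(85.5/10) + 10^(94.8/10) + 10^(87.7/10) = 3.964e+09.
L_total = 10·log₁₀(3.964e+09) = 95.98 dB.

96 dB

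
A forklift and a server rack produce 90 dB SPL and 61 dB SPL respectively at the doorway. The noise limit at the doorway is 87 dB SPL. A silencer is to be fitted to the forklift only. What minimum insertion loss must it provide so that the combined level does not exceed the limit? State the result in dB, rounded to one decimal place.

3.0 dB

The untreated sources together contribute 10^(61/10) = 1.259e+06, i.e. 61.00 dB SPL.
The limit corresponds to 10^(87/10) = 5.012e+08; subtracting the fixed part leaves 4.999e+08 for the forklift, i.e. 86.99 dB SPL.
So the forklift must be reduced from 90 to 86.99 dB SPL: IL = 3.01 dB.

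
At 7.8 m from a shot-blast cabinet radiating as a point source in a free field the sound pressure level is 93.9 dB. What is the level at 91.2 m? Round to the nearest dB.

73 dB

For a point source, L₂ = L₁ − 20·log₁₀(r₂/r₁).
L₂ = 93.9 − 20·log₁₀(91.2/7.8) = 93.9 − 21.358 = 72.54 dB.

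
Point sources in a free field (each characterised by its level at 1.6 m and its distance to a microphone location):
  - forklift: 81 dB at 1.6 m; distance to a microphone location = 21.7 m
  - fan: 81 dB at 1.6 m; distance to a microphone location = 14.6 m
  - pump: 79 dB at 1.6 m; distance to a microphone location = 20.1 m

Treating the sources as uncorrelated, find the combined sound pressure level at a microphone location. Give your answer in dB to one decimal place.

First find each source's level at the receiver (point-source: −20·log₁₀(r/r_ref)), then combine on an intensity basis.
forklift: 81 − 20·log₁₀(21.7/1.6) = 81 − 22.65 = 58.35 dB.
fan: 81 − 20·log₁₀(14.6/1.6) = 81 − 19.20 = 61.80 dB.
pump: 79 − 20·log₁₀(20.1/1.6) = 79 − 21.98 = 57.02 dB.
Σ 10^(L/10) = 2.700e+06 → L_total = 10·log₁₀(2.700e+06) = 64.31 dB.

64.3 dB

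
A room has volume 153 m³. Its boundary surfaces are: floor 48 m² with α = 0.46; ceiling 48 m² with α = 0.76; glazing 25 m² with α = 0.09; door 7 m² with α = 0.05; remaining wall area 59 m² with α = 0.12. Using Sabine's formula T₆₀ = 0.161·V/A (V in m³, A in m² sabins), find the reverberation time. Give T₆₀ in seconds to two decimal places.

0.36 s

A = Σ Sᵢαᵢ = 48·0.46 + 48·0.76 + 25·0.09 + 7·0.05 + 59·0.12 = 68.24 m².
T₆₀ = 0.161·V/A = 0.161·153/68.24 = 0.361 s.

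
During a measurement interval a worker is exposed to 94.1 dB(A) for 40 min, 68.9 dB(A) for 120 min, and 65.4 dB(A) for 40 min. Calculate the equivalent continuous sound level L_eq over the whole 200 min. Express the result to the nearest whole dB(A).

Weight each interval's intensity by its duration and average over T = 200 min:
Σ tᵢ·10^(Lᵢ/10) = 40·10^(94.1/10) + 120·10^(68.9/10) + 40·10^(65.4/10) = 1.039e+11.
L_eq = 10·log₁₀(1.039e+11/200) = 87.16 dB(A).

87 dB(A)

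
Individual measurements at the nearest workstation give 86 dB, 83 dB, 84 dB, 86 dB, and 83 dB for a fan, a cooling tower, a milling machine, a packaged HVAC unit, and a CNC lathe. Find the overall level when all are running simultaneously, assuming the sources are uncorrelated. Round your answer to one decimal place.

91.6 dB

Incoherent sources combine by intensity addition: L_total = 10·log₁₀(Σ 10^(L_i/10)).
Σ 10^(L/10) = 10^(86/10) + 10^(83/10) + 10^(84/10) + 10^(86/10) + 10^(83/10) = 1.446e+09.
L_total = 10·log₁₀(1.446e+09) = 91.60 dB.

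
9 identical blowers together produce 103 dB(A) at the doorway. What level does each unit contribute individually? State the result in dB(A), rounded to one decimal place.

Dividing the total intensity by 9 lowers the level by 10·log₁₀ 9 = 9.542 dB: L₁ = 103 − 9.542.

93.5 dB(A)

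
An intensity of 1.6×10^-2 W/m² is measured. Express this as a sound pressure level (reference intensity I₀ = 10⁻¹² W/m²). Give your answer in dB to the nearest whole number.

102 dB

Dividing by I₀ shifts the exponent by 12: I/I₀ = 1.6×10^10.
L = 10·(0.2041 + 10) = 102.04 dB.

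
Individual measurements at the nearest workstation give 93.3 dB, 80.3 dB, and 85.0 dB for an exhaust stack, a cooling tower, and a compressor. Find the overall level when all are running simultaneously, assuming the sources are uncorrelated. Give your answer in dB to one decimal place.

94.1 dB

For uncorrelated sources the intensities add, so convert each level to linear form, sum, and take 10·log₁₀ of the total.
Σ 10^(L/10) = 10^(93.3/10) + 10^(80.3/10) + 10^(85.0/10) = 2.561e+09.
L_total = 10·log₁₀(2.561e+09) = 94.08 dB.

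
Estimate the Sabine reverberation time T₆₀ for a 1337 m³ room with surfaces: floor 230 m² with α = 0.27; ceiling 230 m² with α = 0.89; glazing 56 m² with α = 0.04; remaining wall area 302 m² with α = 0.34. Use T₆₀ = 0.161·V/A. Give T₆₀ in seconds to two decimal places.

0.58 s

Total absorption A = 230·0.27 + 230·0.89 + 56·0.04 + 302·0.34 = 371.72 m² sabins.
T₆₀ = 0.161·V/A = 0.161·1337/371.72 = 0.579 s.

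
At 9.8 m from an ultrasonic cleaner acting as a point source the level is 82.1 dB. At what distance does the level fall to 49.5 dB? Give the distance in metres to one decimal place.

418.0 m

For a point source L₁ − L₂ = 20·log₁₀(r₂/r₁), so r₂ = r₁·10^((L₁−L₂)/20).
r₂ = 9.8·10^((82.1−49.5)/20) = 9.8·10^(32.6/20) = 418.05 m.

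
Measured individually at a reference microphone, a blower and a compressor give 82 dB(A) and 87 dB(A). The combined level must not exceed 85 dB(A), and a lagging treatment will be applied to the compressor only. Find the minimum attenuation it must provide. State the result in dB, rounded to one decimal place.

5.0 dB

Fixed contribution from the other source: Σ 10^(L/10) = 10^(82/10) = 1.585e+08 (82.00 dB(A)).
The limit corresponds to 10^(85/10) = 3.162e+08; subtracting the fixed part leaves 1.577e+08 for the compressor, i.e. 81.98 dB(A).
So the compressor must be reduced from 87 to 81.98 dB(A): IL = 5.02 dB.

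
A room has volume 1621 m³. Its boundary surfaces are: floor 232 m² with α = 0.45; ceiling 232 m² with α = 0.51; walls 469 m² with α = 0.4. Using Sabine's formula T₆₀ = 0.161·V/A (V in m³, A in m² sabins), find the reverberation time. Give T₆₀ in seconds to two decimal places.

Summing Sᵢαᵢ: 232·0.45 + 232·0.51 + 469·0.4 = 410.32 m².
T₆₀ = 0.161 × 1621 / 410.32 = 0.636 s.

0.64 s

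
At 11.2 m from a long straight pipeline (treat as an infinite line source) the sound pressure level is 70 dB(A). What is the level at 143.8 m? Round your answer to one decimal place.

For a line source, L₂ = L₁ − 10·log₁₀(r₂/r₁).
L₂ = 70 − 10·log₁₀(143.8/11.2) = 70 − 11.085 = 58.91 dB(A).

58.9 dB(A)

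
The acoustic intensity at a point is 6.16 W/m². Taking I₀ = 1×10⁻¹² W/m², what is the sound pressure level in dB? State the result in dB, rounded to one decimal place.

127.9 dB

L = 10·log₁₀(I/I₀) = 10·log₁₀(6.16/10⁻¹²) = 10·log₁₀(6.16×10^12).
L = 10·(0.7896 + 12) = 127.90 dB.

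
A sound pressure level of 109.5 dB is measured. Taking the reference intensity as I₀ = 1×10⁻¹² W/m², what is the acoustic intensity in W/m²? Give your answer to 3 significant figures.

0.0891 W/m²

L = 10·log₁₀(I/I₀) ⇒ I = I₀·10^(L/10) = 10⁻¹² × 10^10.95.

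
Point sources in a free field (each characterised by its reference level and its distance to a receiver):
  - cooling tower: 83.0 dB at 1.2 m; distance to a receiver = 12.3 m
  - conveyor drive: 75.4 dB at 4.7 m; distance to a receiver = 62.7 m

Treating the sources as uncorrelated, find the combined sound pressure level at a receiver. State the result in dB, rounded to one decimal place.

63.2 dB

First find each source's level at the receiver (point-source: −20·log₁₀(r/r_ref)), then combine on an intensity basis.
cooling tower: 83.0 − 20·log₁₀(12.3/1.2) = 83.0 − 20.21 = 62.79 dB.
conveyor drive: 75.4 − 20·log₁₀(62.7/4.7) = 75.4 − 22.50 = 52.90 dB.
Σ 10^(L/10) = 2.094e+06 → L_total = 10·log₁₀(2.094e+06) = 63.21 dB.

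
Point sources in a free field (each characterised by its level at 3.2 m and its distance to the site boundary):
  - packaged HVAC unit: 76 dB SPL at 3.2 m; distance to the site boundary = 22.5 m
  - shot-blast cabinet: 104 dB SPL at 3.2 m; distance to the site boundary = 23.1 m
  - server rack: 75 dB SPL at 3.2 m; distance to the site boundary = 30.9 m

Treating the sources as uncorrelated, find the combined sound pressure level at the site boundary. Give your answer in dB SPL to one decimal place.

Propagate each source to the receiver with L = L_ref − 20·log₁₀(r/r_ref), then add intensities.
packaged HVAC unit: 76 − 20·log₁₀(22.5/3.2) = 76 − 16.94 = 59.06 dB SPL.
shot-blast cabinet: 104 − 20·log₁₀(23.1/3.2) = 104 − 17.17 = 86.83 dB SPL.
server rack: 75 − 20·log₁₀(30.9/3.2) = 75 − 19.70 = 55.30 dB SPL.
Σ 10^(L/10) = 4.832e+08 → L_total = 10·log₁₀(4.832e+08) = 86.84 dB SPL.

86.8 dB SPL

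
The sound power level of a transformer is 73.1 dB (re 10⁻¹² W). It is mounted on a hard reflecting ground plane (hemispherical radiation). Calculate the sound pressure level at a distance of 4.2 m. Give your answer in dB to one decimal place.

52.7 dB

Free-field hemispherical radiation: L_p = L_w − 10·log₁₀(2π·r²), r = 4.2 m.
2π·r² = 110.8 m², 10·log₁₀ of that is 20.447 dB.
L_p = 73.1 − 20.447 = 52.65 dB.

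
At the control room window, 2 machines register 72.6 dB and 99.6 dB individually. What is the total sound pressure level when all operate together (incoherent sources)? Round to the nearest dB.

100 dB

Incoherent sources combine by intensity addition: L_total = 10·log₁₀(Σ 10^(L_i/10)).
Σ 10^(L/10) = 10^(72.6/10) + 10^(99.6/10) = 9.138e+09.
L_total = 10·log₁₀(9.138e+09) = 99.61 dB.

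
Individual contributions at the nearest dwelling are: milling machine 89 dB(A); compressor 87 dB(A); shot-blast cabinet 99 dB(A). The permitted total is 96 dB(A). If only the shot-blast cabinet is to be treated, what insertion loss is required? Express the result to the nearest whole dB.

5 dB

Everything except the shot-blast cabinet sums to 10^(89/10) + 10^(87/10) = 1.296e+09 in linear terms, 91.12 dB(A).
To meet 96 dB(A) overall, the treated shot-blast cabinet may contribute at most 10^(96/10) − 1.296e+09 = 2.686e+09, i.e. 94.29 dB(A).
Required insertion loss = 99 − 94.29 = 4.71 dB.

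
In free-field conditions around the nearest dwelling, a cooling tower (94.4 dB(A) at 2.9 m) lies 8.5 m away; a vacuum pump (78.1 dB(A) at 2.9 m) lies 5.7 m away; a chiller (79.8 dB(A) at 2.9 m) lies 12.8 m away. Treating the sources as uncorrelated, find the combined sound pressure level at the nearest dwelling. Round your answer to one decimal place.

85.3 dB(A)

First find each source's level at the receiver (point-source: −20·log₁₀(r/r_ref)), then combine on an intensity basis.
cooling tower: 94.4 − 20·log₁₀(8.5/2.9) = 94.4 − 9.34 = 85.06 dB(A).
vacuum pump: 78.1 − 20·log₁₀(5.7/2.9) = 78.1 − 5.87 = 72.23 dB(A).
chiller: 79.8 − 20·log₁₀(12.8/2.9) = 79.8 − 12.90 = 66.90 dB(A).
Σ 10^(L/10) = 3.422e+08 → L_total = 10·log₁₀(3.422e+08) = 85.34 dB(A).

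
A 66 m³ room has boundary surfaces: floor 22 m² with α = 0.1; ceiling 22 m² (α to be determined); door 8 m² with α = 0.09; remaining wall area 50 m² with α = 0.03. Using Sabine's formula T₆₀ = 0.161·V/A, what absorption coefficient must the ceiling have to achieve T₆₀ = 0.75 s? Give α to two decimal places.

A = 0.161·V/T₆₀ = 0.161·66/0.75 = 14.17 m² sabins.
Absorption from the other surfaces = 22·0.1 + 8·0.09 + 50·0.03 = 4.42 m², so the ceiling must supply 9.75 m² over 22 m².
α = 9.75/22 = 0.443.

0.44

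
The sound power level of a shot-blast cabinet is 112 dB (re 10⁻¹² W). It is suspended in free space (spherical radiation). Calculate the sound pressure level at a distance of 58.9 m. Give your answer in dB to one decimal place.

L_p = L_w − 10·log₁₀(4π·r²) with r = 58.9 m.
4π·r² = 4.36e+04 m², 10·log₁₀ of that is 46.394 dB.
L_p = 112 − 46.394 = 65.61 dB.

65.6 dB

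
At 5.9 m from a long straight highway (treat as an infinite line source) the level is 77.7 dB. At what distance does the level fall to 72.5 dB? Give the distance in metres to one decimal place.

19.5 m

For a line source L₁ − L₂ = 10·log₁₀(r₂/r₁), so r₂ = r₁·10^((L₁−L₂)/10).
r₂ = 5.9·10^((77.7−72.5)/10) = 5.9·10^(5.2/10) = 19.54 m.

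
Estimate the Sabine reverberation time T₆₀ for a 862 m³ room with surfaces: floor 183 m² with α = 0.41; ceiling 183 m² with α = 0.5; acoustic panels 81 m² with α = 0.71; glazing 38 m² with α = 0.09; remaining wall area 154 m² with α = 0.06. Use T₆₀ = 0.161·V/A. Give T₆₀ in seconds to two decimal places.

Summing Sᵢαᵢ: 183·0.41 + 183·0.5 + 81·0.71 + 38·0.09 + 154·0.06 = 236.70 m².
T₆₀ = 0.161 × 862 / 236.70 = 0.586 s.

0.59 s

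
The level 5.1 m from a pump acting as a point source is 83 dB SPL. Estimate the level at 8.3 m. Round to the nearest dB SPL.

79 dB SPL

Point-source attenuation: ΔL = 20·log₁₀(r₂/r₁) = 20·log₁₀(8.3/5.1) = 4.230 dB.
L₂ = 83 − 20·log₁₀(8.3/5.1) = 83 − 4.230 = 78.77 dB SPL.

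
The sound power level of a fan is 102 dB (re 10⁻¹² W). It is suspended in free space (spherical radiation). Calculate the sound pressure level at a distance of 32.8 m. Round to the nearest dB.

The power spreads over a sphere of area 4π·r², so L_p = L_w − 10·log₁₀(4π·r²).
4π·r² = 1.352e+04 m², 10·log₁₀ of that is 41.310 dB.
L_p = 102 − 41.310 = 60.69 dB.

61 dB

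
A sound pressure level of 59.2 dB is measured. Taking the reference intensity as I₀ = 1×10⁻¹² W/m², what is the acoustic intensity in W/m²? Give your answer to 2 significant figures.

I = I₀·10^(L/10) = 10⁻¹² × 10^(59.2/10) = 10^(-6.080).

8.3e-07 W/m²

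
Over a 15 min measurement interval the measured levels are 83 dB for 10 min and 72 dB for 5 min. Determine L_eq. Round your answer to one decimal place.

The energy average is taken in the linear domain: L_eq = 10·log₁₀[(Σ tᵢ·10^(Lᵢ/10))/T], T = 15 min.
Σ tᵢ·10^(Lᵢ/10) = 10·10^(83/10) + 5·10^(72/10) = 2.075e+09.
L_eq = 10·log₁₀(2.075e+09/15) = 81.41 dB.

81.4 dB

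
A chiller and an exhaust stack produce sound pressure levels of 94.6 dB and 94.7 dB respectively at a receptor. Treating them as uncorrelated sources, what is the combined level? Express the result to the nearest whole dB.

Incoherent sources combine by intensity addition: L_total = 10·log₁₀(Σ 10^(L_i/10)).
Σ 10^(L/10) = 10^(94.6/10) + 10^(94.7/10) = 5.835e+09.
L_total = 10·log₁₀(5.835e+09) = 97.66 dB.

98 dB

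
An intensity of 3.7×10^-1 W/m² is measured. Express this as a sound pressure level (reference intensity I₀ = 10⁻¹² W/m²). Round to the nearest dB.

Dividing by I₀ shifts the exponent by 12: I/I₀ = 3.7×10^11.
L = 10·(0.5682 + 11) = 115.68 dB.

116 dB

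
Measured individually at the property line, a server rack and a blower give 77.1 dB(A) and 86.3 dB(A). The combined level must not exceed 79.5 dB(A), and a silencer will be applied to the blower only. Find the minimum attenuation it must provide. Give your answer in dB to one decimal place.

10.5 dB

Everything except the blower sums to 10^(77.1/10) = 5.129e+07 in linear terms, 77.10 dB(A).
The limit corresponds to 10^(79.5/10) = 8.913e+07; subtracting the fixed part leaves 3.784e+07 for the blower, i.e. 75.78 dB(A).
So the blower must be reduced from 86.3 to 75.78 dB(A): IL = 10.52 dB.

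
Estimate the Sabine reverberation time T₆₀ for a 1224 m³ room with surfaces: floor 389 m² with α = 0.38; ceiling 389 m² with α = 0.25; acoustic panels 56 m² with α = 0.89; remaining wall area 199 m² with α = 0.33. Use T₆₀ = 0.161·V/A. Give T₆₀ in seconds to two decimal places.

0.55 s

Total absorption A = 389·0.38 + 389·0.25 + 56·0.89 + 199·0.33 = 360.58 m² sabins.
T₆₀ = 0.161 × 1224 / 360.58 = 0.547 s.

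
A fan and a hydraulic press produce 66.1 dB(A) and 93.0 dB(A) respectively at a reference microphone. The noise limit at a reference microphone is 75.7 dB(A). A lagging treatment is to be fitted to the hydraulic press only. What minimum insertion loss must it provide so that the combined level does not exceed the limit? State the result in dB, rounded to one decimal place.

Fixed contribution from the other source: Σ 10^(L/10) = 10^(66.1/10) = 4.074e+06 (66.10 dB(A)).
The limit corresponds to 10^(75.7/10) = 3.715e+07; subtracting the fixed part leaves 3.308e+07 for the hydraulic press, i.e. 75.20 dB(A).
Required insertion loss = 93.0 − 75.20 = 17.80 dB.

17.8 dB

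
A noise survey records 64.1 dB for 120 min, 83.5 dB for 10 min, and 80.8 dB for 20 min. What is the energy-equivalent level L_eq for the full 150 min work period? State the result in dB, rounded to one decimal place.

L_eq = 10·log₁₀[(1/T)·Σ tᵢ·10^(Lᵢ/10)] with T = 150 min.
Σ tᵢ·10^(Lᵢ/10) = 120·10^(64.1/10) + 10·10^(83.5/10) + 20·10^(80.8/10) = 4.952e+09.
L_eq = 10·log₁₀(4.952e+09/150) = 75.19 dB.

75.2 dB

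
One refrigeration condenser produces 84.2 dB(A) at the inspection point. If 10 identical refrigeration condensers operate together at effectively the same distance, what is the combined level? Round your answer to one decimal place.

94.2 dB(A)

N identical incoherent sources raise the level by 10·log₁₀ N.
L_total = 84.2 + 10·log₁₀(10) = 84.2 + 10.000 = 94.20 dB(A).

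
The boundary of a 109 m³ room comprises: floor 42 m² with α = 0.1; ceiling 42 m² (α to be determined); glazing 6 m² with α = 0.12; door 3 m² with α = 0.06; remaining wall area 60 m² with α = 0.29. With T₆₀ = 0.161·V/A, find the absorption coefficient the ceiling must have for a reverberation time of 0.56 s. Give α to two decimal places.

From T₆₀ = 0.161·V/A, the target T₆₀ = 0.56 s needs A = 0.161·109/0.56 = 31.34 m².
Absorption from the other surfaces = 42·0.1 + 6·0.12 + 3·0.06 + 60·0.29 = 22.50 m², so the ceiling must supply 8.84 m² over 42 m².
α = 8.84/42 = 0.210.

0.21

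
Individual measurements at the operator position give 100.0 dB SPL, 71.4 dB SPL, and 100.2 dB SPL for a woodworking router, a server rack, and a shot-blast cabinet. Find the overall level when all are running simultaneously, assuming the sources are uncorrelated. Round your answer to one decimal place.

103.1 dB SPL

Incoherent sources combine by intensity addition: L_total = 10·log₁₀(Σ 10^(L_i/10)).
Σ 10^(L/10) = 10^(100.0/10) + 10^(71.4/10) + 10^(100.2/10) = 2.049e+10.
L_total = 10·log₁₀(2.049e+10) = 103.11 dB SPL.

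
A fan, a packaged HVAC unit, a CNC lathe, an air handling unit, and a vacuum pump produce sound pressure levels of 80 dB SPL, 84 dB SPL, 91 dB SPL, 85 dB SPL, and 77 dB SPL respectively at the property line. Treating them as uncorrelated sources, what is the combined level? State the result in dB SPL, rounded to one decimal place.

Incoherent sources combine by intensity addition: L_total = 10·log₁₀(Σ 10^(L_i/10)).
Σ 10^(L/10) = 10^(80/10) + 10^(84/10) + 10^(91/10) + 10^(85/10) + 10^(77/10) = 1.976e+09.
L_total = 10·log₁₀(1.976e+09) = 92.96 dB SPL.

93.0 dB SPL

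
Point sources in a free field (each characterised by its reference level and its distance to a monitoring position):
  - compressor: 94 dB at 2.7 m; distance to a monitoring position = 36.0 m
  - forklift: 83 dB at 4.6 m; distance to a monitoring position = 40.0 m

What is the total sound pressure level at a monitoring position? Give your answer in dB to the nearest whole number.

72 dB

Apply inverse-square spreading to bring every level to the receiver, then sum 10^(L/10).
compressor: 94 − 20·log₁₀(36.0/2.7) = 94 − 22.50 = 71.50 dB.
forklift: 83 − 20·log₁₀(40.0/4.6) = 83 − 18.79 = 64.21 dB.
Σ 10^(L/10) = 1.677e+07 → L_total = 10·log₁₀(1.677e+07) = 72.24 dB.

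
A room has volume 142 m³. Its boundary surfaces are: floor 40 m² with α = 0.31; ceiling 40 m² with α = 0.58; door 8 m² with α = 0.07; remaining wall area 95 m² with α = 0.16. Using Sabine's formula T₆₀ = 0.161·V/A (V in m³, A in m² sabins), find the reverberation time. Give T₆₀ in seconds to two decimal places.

Total absorption A = 40·0.31 + 40·0.58 + 8·0.07 + 95·0.16 = 51.36 m² sabins.
T₆₀ = 0.161 × 142 / 51.36 = 0.445 s.

0.45 s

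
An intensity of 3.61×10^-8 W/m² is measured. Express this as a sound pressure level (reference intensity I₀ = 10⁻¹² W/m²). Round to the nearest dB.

L = 10·log₁₀(I/I₀) = 10·log₁₀(3.61×10^-8/10⁻¹²) = 10·log₁₀(3.61×10^4).
L = 10·(0.5575 + 4) = 45.58 dB.

46 dB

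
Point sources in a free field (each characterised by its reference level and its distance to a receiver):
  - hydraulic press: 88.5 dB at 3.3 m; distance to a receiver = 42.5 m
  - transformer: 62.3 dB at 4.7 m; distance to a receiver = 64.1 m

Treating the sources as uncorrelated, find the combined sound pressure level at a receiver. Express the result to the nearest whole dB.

66 dB

Propagate each source to the receiver with L = L_ref − 20·log₁₀(r/r_ref), then add intensities.
hydraulic press: 88.5 − 20·log₁₀(42.5/3.3) = 88.5 − 22.20 = 66.30 dB.
transformer: 62.3 − 20·log₁₀(64.1/4.7) = 62.3 − 22.70 = 39.60 dB.
Σ 10^(L/10) = 4.277e+06 → L_total = 10·log₁₀(4.277e+06) = 66.31 dB.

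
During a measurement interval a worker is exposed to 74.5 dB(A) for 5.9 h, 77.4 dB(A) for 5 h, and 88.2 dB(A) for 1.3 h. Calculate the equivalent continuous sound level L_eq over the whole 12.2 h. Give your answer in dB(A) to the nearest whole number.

L_eq = 10·log₁₀[(1/T)·Σ tᵢ·10^(Lᵢ/10)] with T = 12.2 h.
Σ tᵢ·10^(Lᵢ/10) = 5.9·10^(74.5/10) + 5·10^(77.4/10) + 1.3·10^(88.2/10) = 1.300e+09.
L_eq = 10·log₁₀(1.300e+09/12.2) = 80.28 dB(A).

80 dB(A)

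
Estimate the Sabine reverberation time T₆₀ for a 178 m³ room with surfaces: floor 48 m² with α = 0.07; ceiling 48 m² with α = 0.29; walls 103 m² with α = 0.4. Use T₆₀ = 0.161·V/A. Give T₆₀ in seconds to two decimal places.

0.49 s

Summing Sᵢαᵢ: 48·0.07 + 48·0.29 + 103·0.4 = 58.48 m².
T₆₀ = 0.161 × 178 / 58.48 = 0.490 s.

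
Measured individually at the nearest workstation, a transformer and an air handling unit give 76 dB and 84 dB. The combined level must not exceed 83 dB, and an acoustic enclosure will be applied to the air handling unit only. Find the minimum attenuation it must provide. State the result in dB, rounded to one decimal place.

The untreated sources together contribute 10^(76/10) = 3.981e+07, i.e. 76.00 dB.
The limit corresponds to 10^(83/10) = 1.995e+08; subtracting the fixed part leaves 1.597e+08 for the air handling unit, i.e. 82.03 dB.
So the air handling unit must be reduced from 84 to 82.03 dB: IL = 1.97 dB.

2.0 dB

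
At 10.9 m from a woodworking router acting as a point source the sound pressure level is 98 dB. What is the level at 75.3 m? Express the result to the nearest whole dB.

81 dB

For a point source, L₂ = L₁ − 20·log₁₀(r₂/r₁).
L₂ = 98 − 20·log₁₀(75.3/10.9) = 98 − 16.787 = 81.21 dB.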